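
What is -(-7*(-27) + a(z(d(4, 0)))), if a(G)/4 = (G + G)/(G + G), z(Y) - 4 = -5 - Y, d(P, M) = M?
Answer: -193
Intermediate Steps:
z(Y) = -1 - Y (z(Y) = 4 + (-5 - Y) = -1 - Y)
a(G) = 4 (a(G) = 4*((G + G)/(G + G)) = 4*((2*G)/((2*G))) = 4*((2*G)*(1/(2*G))) = 4*1 = 4)
-(-7*(-27) + a(z(d(4, 0)))) = -(-7*(-27) + 4) = -(189 + 4) = -1*193 = -193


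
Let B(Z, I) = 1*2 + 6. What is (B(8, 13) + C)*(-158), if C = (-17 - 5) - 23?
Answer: 5846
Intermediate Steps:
B(Z, I) = 8 (B(Z, I) = 2 + 6 = 8)
C = -45 (C = -22 - 23 = -45)
(B(8, 13) + C)*(-158) = (8 - 45)*(-158) = -37*(-158) = 5846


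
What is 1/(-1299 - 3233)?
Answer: -1/4532 ≈ -0.00022065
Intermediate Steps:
1/(-1299 - 3233) = 1/(-4532) = -1/4532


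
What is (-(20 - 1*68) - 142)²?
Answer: 8836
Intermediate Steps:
(-(20 - 1*68) - 142)² = (-(20 - 68) - 142)² = (-1*(-48) - 142)² = (48 - 142)² = (-94)² = 8836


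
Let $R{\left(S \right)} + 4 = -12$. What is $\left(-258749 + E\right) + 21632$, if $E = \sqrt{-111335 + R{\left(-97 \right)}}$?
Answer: $-237117 + i \sqrt{111351} \approx -2.3712 \cdot 10^{5} + 333.69 i$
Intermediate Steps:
$R{\left(S \right)} = -16$ ($R{\left(S \right)} = -4 - 12 = -16$)
$E = i \sqrt{111351}$ ($E = \sqrt{-111335 - 16} = \sqrt{-111351} = i \sqrt{111351} \approx 333.69 i$)
$\left(-258749 + E\right) + 21632 = \left(-258749 + i \sqrt{111351}\right) + 21632 = -237117 + i \sqrt{111351}$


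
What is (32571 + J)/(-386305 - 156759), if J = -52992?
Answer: 20421/543064 ≈ 0.037603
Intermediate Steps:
(32571 + J)/(-386305 - 156759) = (32571 - 52992)/(-386305 - 156759) = -20421/(-543064) = -20421*(-1/543064) = 20421/543064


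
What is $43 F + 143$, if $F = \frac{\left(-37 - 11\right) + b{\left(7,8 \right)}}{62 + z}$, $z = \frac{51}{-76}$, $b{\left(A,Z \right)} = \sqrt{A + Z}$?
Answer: $\frac{509659}{4661} + \frac{3268 \sqrt{15}}{4661} \approx 112.06$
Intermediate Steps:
$z = - \frac{51}{76}$ ($z = 51 \left(- \frac{1}{76}\right) = - \frac{51}{76} \approx -0.67105$)
$F = - \frac{3648}{4661} + \frac{76 \sqrt{15}}{4661}$ ($F = \frac{\left(-37 - 11\right) + \sqrt{7 + 8}}{62 - \frac{51}{76}} = \frac{-48 + \sqrt{15}}{\frac{4661}{76}} = \left(-48 + \sqrt{15}\right) \frac{76}{4661} = - \frac{3648}{4661} + \frac{76 \sqrt{15}}{4661} \approx -0.71951$)
$43 F + 143 = 43 \left(- \frac{3648}{4661} + \frac{76 \sqrt{15}}{4661}\right) + 143 = \left(- \frac{156864}{4661} + \frac{3268 \sqrt{15}}{4661}\right) + 143 = \frac{509659}{4661} + \frac{3268 \sqrt{15}}{4661}$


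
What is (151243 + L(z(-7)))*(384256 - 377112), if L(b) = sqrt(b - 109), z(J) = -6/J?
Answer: 1080479992 + 7144*I*sqrt(5299)/7 ≈ 1.0805e+9 + 74292.0*I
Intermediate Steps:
L(b) = sqrt(-109 + b)
(151243 + L(z(-7)))*(384256 - 377112) = (151243 + sqrt(-109 - 6/(-7)))*(384256 - 377112) = (151243 + sqrt(-109 - 6*(-1/7)))*7144 = (151243 + sqrt(-109 + 6/7))*7144 = (151243 + sqrt(-757/7))*7144 = (151243 + I*sqrt(5299)/7)*7144 = 1080479992 + 7144*I*sqrt(5299)/7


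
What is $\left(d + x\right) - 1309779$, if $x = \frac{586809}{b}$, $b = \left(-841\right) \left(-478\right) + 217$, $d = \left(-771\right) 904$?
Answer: $- \frac{807149593236}{402215} \approx -2.0068 \cdot 10^{6}$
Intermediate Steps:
$d = -696984$
$b = 402215$ ($b = 401998 + 217 = 402215$)
$x = \frac{586809}{402215} \approx 1.4589$
$\left(d + x\right) - 1309779 = \left(-696984 + \frac{586809}{402215}\right) - 1309779 = - \frac{280336832751}{402215} - 1309779 = - \frac{807149593236}{402215}$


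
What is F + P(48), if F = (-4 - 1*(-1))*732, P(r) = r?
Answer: -2148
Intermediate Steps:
F = -2196 (F = (-4 + 1)*732 = -3*732 = -2196)
F + P(48) = -2196 + 48 = -2148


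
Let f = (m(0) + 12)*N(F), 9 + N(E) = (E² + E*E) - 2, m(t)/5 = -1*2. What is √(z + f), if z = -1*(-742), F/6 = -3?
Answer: 12*√14 ≈ 44.900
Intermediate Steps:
F = -18 (F = 6*(-3) = -18)
m(t) = -10 (m(t) = 5*(-1*2) = 5*(-2) = -10)
N(E) = -11 + 2*E² (N(E) = -9 + ((E² + E*E) - 2) = -9 + ((E² + E²) - 2) = -9 + (2*E² - 2) = -9 + (-2 + 2*E²) = -11 + 2*E²)
z = 742
f = 1274 (f = (-10 + 12)*(-11 + 2*(-18)²) = 2*(-11 + 2*324) = 2*(-11 + 648) = 2*637 = 1274)
√(z + f) = √(742 + 1274) = √2016 = 12*√14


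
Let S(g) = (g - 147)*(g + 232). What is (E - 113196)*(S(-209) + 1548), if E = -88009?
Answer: 1336001200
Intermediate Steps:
S(g) = (-147 + g)*(232 + g)
(E - 113196)*(S(-209) + 1548) = (-88009 - 113196)*((-34104 + (-209)² + 85*(-209)) + 1548) = -201205*((-34104 + 43681 - 17765) + 1548) = -201205*(-8188 + 1548) = -201205*(-6640) = 1336001200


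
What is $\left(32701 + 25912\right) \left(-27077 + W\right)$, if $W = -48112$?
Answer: $-4407052857$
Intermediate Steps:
$\left(32701 + 25912\right) \left(-27077 + W\right) = \left(32701 + 25912\right) \left(-27077 - 48112\right) = 58613 \left(-75189\right) = -4407052857$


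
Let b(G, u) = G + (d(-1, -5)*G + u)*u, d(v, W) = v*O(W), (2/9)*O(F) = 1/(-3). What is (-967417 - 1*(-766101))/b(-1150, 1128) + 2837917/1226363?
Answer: 1080624406365/413631391729 ≈ 2.6125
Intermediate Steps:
O(F) = -3/2 (O(F) = (9/2)/(-3) = (9/2)*(-⅓) = -3/2)
d(v, W) = -3*v/2 (d(v, W) = v*(-3/2) = -3*v/2)
b(G, u) = G + u*(u + 3*G/2) (b(G, u) = G + ((-3/2*(-1))*G + u)*u = G + (3*G/2 + u)*u = G + (u + 3*G/2)*u = G + u*(u + 3*G/2))
(-967417 - 1*(-766101))/b(-1150, 1128) + 2837917/1226363 = (-967417 - 1*(-766101))/(-1150 + 1128² + (3/2)*(-1150)*1128) + 2837917/1226363 = (-967417 + 766101)/(-1150 + 1272384 - 1945800) + 2837917*(1/1226363) = -201316/(-674566) + 2837917/1226363 = -201316*(-1/674566) + 2837917/1226363 = 100658/337283 + 2837917/1226363 = 1080624406365/413631391729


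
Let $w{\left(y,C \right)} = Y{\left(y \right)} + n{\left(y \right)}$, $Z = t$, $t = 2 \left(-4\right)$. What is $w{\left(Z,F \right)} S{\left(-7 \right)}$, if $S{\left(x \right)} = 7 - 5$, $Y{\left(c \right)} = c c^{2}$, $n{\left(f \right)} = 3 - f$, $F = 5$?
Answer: $-1002$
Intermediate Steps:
$Y{\left(c \right)} = c^{3}$
$t = -8$
$Z = -8$
$w{\left(y,C \right)} = 3 + y^{3} - y$ ($w{\left(y,C \right)} = y^{3} - \left(-3 + y\right) = 3 + y^{3} - y$)
$S{\left(x \right)} = 2$ ($S{\left(x \right)} = 7 - 5 = 2$)
$w{\left(Z,F \right)} S{\left(-7 \right)} = \left(3 + \left(-8\right)^{3} - -8\right) 2 = \left(3 - 512 + 8\right) 2 = \left(-501\right) 2 = -1002$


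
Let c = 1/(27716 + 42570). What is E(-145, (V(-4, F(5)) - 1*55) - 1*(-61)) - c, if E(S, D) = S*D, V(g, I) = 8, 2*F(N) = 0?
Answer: -142680581/70286 ≈ -2030.0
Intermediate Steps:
F(N) = 0 (F(N) = (1/2)*0 = 0)
c = 1/70286 ≈ 1.4228e-5
E(S, D) = D*S
E(-145, (V(-4, F(5)) - 1*55) - 1*(-61)) - c = ((8 - 1*55) - 1*(-61))*(-145) - 1*1/70286 = ((8 - 55) + 61)*(-145) - 1/70286 = (-47 + 61)*(-145) - 1/70286 = 14*(-145) - 1/70286 = -2030 - 1/70286 = -142680581/70286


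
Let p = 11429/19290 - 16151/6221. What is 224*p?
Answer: -26930733872/60001545 ≈ -448.83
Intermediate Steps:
p = -240452981/120003090 (p = 11429*(1/19290) - 16151*1/6221 = 11429/19290 - 16151/6221 = -240452981/120003090 ≈ -2.0037)
224*p = 224*(-240452981/120003090) = -26930733872/60001545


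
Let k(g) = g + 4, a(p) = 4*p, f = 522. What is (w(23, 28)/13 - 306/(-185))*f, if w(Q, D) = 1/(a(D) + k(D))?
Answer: 16617493/19240 ≈ 863.70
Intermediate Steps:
k(g) = 4 + g
w(Q, D) = 1/(4 + 5*D) (w(Q, D) = 1/(4*D + (4 + D)) = 1/(4 + 5*D))
(w(23, 28)/13 - 306/(-185))*f = (1/((4 + 5*28)*13) - 306/(-185))*522 = ((1/13)/(4 + 140) - 306*(-1/185))*522 = ((1/13)/144 + 306/185)*522 = ((1/144)*(1/13) + 306/185)*522 = (1/1872 + 306/185)*522 = (573017/346320)*522 = 16617493/19240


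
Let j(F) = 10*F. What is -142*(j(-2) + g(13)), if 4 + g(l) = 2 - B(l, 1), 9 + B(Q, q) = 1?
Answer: 1988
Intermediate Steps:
B(Q, q) = -8 (B(Q, q) = -9 + 1 = -8)
g(l) = 6 (g(l) = -4 + (2 - 1*(-8)) = -4 + (2 + 8) = -4 + 10 = 6)
-142*(j(-2) + g(13)) = -142*(10*(-2) + 6) = -142*(-20 + 6) = -142*(-14) = 1988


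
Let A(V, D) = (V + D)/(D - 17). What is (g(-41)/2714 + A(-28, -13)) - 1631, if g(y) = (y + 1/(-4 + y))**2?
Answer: -8952812639/5495850 ≈ -1629.0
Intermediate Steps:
A(V, D) = (D + V)/(-17 + D)
(g(-41)/2714 + A(-28, -13)) - 1631 = (((1 + (-41)**2 - 4*(-41))**2/(-4 - 41)**2)/2714 + (-13 - 28)/(-17 - 13)) - 1631 = (((1 + 1681 + 164)**2/(-45)**2)*(1/2714) - 41/(-30)) - 1631 = (((1/2025)*1846**2)*(1/2714) - 1/30*(-41)) - 1631 = (((1/2025)*3407716)*(1/2714) + 41/30) - 1631 = ((3407716/2025)*(1/2714) + 41/30) - 1631 = (1703858/2747925 + 41/30) - 1631 = 10918711/5495850 - 1631 = -8952812639/5495850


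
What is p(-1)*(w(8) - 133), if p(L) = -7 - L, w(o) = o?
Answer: 750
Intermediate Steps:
p(-1)*(w(8) - 133) = (-7 - 1*(-1))*(8 - 133) = (-7 + 1)*(-125) = -6*(-125) = 750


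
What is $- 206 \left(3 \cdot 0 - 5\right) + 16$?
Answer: $1046$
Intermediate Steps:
$- 206 \left(3 \cdot 0 - 5\right) + 16 = - 206 \left(0 - 5\right) + 16 = \left(-206\right) \left(-5\right) + 16 = 1030 + 16 = 1046$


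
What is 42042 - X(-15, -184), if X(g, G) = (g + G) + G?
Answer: 42425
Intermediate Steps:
X(g, G) = g + 2*G (X(g, G) = (G + g) + G = g + 2*G)
42042 - X(-15, -184) = 42042 - (-15 + 2*(-184)) = 42042 - (-15 - 368) = 42042 - 1*(-383) = 42042 + 383 = 42425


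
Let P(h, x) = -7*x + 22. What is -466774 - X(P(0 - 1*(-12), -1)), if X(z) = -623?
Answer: -466151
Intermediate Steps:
P(h, x) = 22 - 7*x
-466774 - X(P(0 - 1*(-12), -1)) = -466774 - 1*(-623) = -466774 + 623 = -466151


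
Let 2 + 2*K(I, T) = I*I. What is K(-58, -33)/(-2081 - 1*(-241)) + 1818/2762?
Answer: -648901/2541040 ≈ -0.25537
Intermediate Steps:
K(I, T) = -1 + I**2/2 (K(I, T) = -1 + (I*I)/2 = -1 + I**2/2)
K(-58, -33)/(-2081 - 1*(-241)) + 1818/2762 = (-1 + (1/2)*(-58)**2)/(-2081 - 1*(-241)) + 1818/2762 = (-1 + (1/2)*3364)/(-2081 + 241) + 1818*(1/2762) = (-1 + 1682)/(-1840) + 909/1381 = 1681*(-1/1840) + 909/1381 = -1681/1840 + 909/1381 = -648901/2541040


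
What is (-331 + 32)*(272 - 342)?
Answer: 20930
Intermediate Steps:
(-331 + 32)*(272 - 342) = -299*(-70) = 20930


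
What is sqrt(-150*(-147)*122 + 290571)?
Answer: sqrt(2980671) ≈ 1726.5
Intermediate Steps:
sqrt(-150*(-147)*122 + 290571) = sqrt(22050*122 + 290571) = sqrt(2690100 + 290571) = sqrt(2980671)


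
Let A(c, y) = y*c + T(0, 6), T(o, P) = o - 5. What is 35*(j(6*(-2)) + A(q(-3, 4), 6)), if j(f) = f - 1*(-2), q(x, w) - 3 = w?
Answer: 945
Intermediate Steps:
q(x, w) = 3 + w
T(o, P) = -5 + o
j(f) = 2 + f (j(f) = f + 2 = 2 + f)
A(c, y) = -5 + c*y (A(c, y) = y*c + (-5 + 0) = c*y - 5 = -5 + c*y)
35*(j(6*(-2)) + A(q(-3, 4), 6)) = 35*((2 + 6*(-2)) + (-5 + (3 + 4)*6)) = 35*((2 - 12) + (-5 + 7*6)) = 35*(-10 + (-5 + 42)) = 35*(-10 + 37) = 35*27 = 945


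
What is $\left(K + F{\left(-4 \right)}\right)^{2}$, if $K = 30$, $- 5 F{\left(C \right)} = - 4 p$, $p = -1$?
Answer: $\frac{21316}{25} \approx 852.64$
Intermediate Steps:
$F{\left(C \right)} = - \frac{4}{5}$ ($F{\left(C \right)} = - \frac{\left(-4\right) \left(-1\right)}{5} = \left(- \frac{1}{5}\right) 4 = - \frac{4}{5}$)
$\left(K + F{\left(-4 \right)}\right)^{2} = \left(30 - \frac{4}{5}\right)^{2} = \left(\frac{146}{5}\right)^{2} = \frac{21316}{25}$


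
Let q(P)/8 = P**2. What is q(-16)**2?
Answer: 4194304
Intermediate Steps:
q(P) = 8*P**2
q(-16)**2 = (8*(-16)**2)**2 = (8*256)**2 = 2048**2 = 4194304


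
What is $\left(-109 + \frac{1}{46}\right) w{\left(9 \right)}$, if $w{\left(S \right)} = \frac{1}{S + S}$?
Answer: $- \frac{557}{92} \approx -6.0543$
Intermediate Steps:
$w{\left(S \right)} = \frac{1}{2 S}$
$\left(-109 + \frac{1}{46}\right) w{\left(9 \right)} = \left(-109 + \frac{1}{46}\right) \frac{1}{2 \cdot 9} = \left(-109 + \frac{1}{46}\right) \frac{1}{2} \cdot \frac{1}{9} = \left(- \frac{5013}{46}\right) \frac{1}{18} = - \frac{557}{92}$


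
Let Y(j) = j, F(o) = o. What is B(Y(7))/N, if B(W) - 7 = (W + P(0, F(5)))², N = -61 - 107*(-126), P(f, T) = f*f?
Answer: 56/13421 ≈ 0.0041726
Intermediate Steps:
P(f, T) = f²
N = 13421 (N = -61 + 13482 = 13421)
B(W) = 7 + W² (B(W) = 7 + (W + 0²)² = 7 + (W + 0)² = 7 + W²)
B(Y(7))/N = (7 + 7²)/13421 = (7 + 49)*(1/13421) = 56*(1/13421) = 56/13421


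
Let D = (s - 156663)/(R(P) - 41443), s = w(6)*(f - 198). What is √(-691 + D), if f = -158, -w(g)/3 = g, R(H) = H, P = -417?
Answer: I*√245820757/598 ≈ 26.219*I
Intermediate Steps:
w(g) = -3*g
s = 6408 (s = (-3*6)*(-158 - 198) = -18*(-356) = 6408)
D = 4293/1196 (D = (6408 - 156663)/(-417 - 41443) = -150255/(-41860) = -150255*(-1/41860) = 4293/1196 ≈ 3.5895)
√(-691 + D) = √(-691 + 4293/1196) = √(-822143/1196) = I*√245820757/598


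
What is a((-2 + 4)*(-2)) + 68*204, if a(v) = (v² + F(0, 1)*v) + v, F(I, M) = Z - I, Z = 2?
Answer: 13876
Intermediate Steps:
F(I, M) = 2 - I
a(v) = v² + 3*v (a(v) = (v² + (2 - 1*0)*v) + v = (v² + (2 + 0)*v) + v = (v² + 2*v) + v = v² + 3*v)
a((-2 + 4)*(-2)) + 68*204 = ((-2 + 4)*(-2))*(3 + (-2 + 4)*(-2)) + 68*204 = (2*(-2))*(3 + 2*(-2)) + 13872 = -4*(3 - 4) + 13872 = -4*(-1) + 13872 = 4 + 13872 = 13876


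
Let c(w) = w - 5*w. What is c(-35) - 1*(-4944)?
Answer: 5084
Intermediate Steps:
c(w) = -4*w (c(w) = w - 5*w = -4*w)
c(-35) - 1*(-4944) = -4*(-35) - 1*(-4944) = 140 + 4944 = 5084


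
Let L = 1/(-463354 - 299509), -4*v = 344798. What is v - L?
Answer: -131516818335/1525726 ≈ -86200.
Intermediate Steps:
v = -172399/2 (v = -1/4*344798 = -172399/2 ≈ -86200.)
L = -1/762863 (L = 1/(-762863) = -1/762863 ≈ -1.3109e-6)
v - L = -172399/2 - 1*(-1/762863) = -172399/2 + 1/762863 = -131516818335/1525726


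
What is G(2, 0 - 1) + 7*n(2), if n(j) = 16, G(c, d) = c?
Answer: 114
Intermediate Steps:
G(2, 0 - 1) + 7*n(2) = 2 + 7*16 = 2 + 112 = 114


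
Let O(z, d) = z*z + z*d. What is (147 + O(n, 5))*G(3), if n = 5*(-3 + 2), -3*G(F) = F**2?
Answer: -441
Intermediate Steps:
G(F) = -F**2/3
n = -5 (n = 5*(-1) = -5)
O(z, d) = z**2 + d*z
(147 + O(n, 5))*G(3) = (147 - 5*(5 - 5))*(-1/3*3**2) = (147 - 5*0)*(-1/3*9) = (147 + 0)*(-3) = 147*(-3) = -441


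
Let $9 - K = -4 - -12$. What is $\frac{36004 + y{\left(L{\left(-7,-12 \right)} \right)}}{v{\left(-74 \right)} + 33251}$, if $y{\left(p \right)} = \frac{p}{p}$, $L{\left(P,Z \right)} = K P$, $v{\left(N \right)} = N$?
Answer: $\frac{36005}{33177} \approx 1.0852$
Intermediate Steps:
$K = 1$ ($K = 9 - \left(-4 - -12\right) = 9 - \left(-4 + 12\right) = 9 - 8 = 1$)
$L{\left(P,Z \right)} = P$ ($L{\left(P,Z \right)} = 1 P = P$)
$y{\left(p \right)} = 1$
$\frac{36004 + y{\left(L{\left(-7,-12 \right)} \right)}}{v{\left(-74 \right)} + 33251} = \frac{36004 + 1}{-74 + 33251} = \frac{36005}{33177}$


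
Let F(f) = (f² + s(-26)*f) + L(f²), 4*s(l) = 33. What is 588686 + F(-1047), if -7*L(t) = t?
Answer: 42550367/28 ≈ 1.5197e+6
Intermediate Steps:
L(t) = -t/7
s(l) = 33/4 (s(l) = (¼)*33 = 33/4)
F(f) = 6*f²/7 + 33*f/4 (F(f) = (f² + 33*f/4) - f²/7 = 6*f²/7 + 33*f/4)
588686 + F(-1047) = 588686 + (3/28)*(-1047)*(77 + 8*(-1047)) = 588686 + (3/28)*(-1047)*(77 - 8376) = 588686 + (3/28)*(-1047)*(-8299) = 588686 + 26067159/28 = 42550367/28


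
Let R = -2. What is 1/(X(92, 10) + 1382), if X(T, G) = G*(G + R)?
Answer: 1/1462 ≈ 0.00068399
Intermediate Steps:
X(T, G) = G*(-2 + G) (X(T, G) = G*(G - 2) = G*(-2 + G))
1/(X(92, 10) + 1382) = 1/(10*(-2 + 10) + 1382) = 1/(10*8 + 1382) = 1/(80 + 1382) = 1/1462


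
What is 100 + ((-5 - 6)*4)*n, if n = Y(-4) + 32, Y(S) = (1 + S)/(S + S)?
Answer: -2649/2 ≈ -1324.5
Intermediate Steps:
Y(S) = (1 + S)/(2*S) (Y(S) = (1 + S)/((2*S)) = (1 + S)*(1/(2*S)) = (1 + S)/(2*S))
n = 259/8 (n = (½)*(1 - 4)/(-4) + 32 = (½)*(-¼)*(-3) + 32 = 3/8 + 32 = 259/8 ≈ 32.375)
100 + ((-5 - 6)*4)*n = 100 + ((-5 - 6)*4)*(259/8) = 100 - 11*4*(259/8) = 100 - 44*259/8 = 100 - 2849/2 = -2649/2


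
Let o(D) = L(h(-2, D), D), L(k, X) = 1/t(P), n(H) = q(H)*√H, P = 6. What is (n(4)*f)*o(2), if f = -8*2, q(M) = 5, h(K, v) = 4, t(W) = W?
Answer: -80/3 ≈ -26.667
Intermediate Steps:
n(H) = 5*√H
f = -16
L(k, X) = ⅙ (L(k, X) = 1/6 = ⅙)
o(D) = ⅙
(n(4)*f)*o(2) = ((5*√4)*(-16))*(⅙) = ((5*2)*(-16))*(⅙) = (10*(-16))*(⅙) = -160*⅙ = -80/3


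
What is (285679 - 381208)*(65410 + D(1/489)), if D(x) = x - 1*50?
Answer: -1017735428563/163 ≈ -6.2438e+9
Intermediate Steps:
D(x) = -50 + x (D(x) = x - 50 = -50 + x)
(285679 - 381208)*(65410 + D(1/489)) = (285679 - 381208)*(65410 + (-50 + 1/489)) = -95529*(65410 + (-50 + 1/489)) = -95529*(65410 - 24449/489) = -95529*31961041/489 = -1017735428563/163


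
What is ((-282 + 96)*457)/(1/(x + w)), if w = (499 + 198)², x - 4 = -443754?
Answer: -3575099118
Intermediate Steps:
x = -443750 (x = 4 - 443754 = -443750)
w = 485809 (w = 697² = 485809)
((-282 + 96)*457)/(1/(x + w)) = ((-282 + 96)*457)/(1/(-443750 + 485809)) = (-186*457)/(1/42059) = -85002/1/42059 = -85002*42059 = -3575099118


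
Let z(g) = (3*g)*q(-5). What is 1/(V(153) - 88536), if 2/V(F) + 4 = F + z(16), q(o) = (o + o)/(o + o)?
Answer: -197/17441590 ≈ -1.1295e-5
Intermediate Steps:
q(o) = 1 (q(o) = (2*o)/((2*o)) = (2*o)*(1/(2*o)) = 1)
z(g) = 3*g (z(g) = (3*g)*1 = 3*g)
V(F) = 2/(44 + F) (V(F) = 2/(-4 + (F + 3*16)) = 2/(-4 + (F + 48)) = 2/(-4 + (48 + F)) = 2/(44 + F))
1/(V(153) - 88536) = 1/(2/(44 + 153) - 88536) = 1/(2/197 - 88536) = 1/(-17441590/197) = -197/17441590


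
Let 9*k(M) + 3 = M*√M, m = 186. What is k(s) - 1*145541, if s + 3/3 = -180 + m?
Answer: -436624/3 + 5*√5/9 ≈ -1.4554e+5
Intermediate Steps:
s = 5 (s = -1 + (-180 + 186) = -1 + 6 = 5)
k(M) = -⅓ + M^(3/2)/9 (k(M) = -⅓ + (M*√M)/9 = -⅓ + M^(3/2)/9)
k(s) - 1*145541 = (-⅓ + 5^(3/2)/9) - 1*145541 = (-⅓ + (5*√5)/9) - 145541 = (-⅓ + 5*√5/9) - 145541 = -436624/3 + 5*√5/9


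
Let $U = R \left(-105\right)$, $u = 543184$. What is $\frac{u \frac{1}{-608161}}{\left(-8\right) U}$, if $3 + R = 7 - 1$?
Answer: $- \frac{67898}{191570715} \approx -0.00035443$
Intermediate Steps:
$R = 3$ ($R = -3 + \left(7 - 1\right) = -3 + 6 = 3$)
$U = -315$ ($U = 3 \left(-105\right) = -315$)
$\frac{u \frac{1}{-608161}}{\left(-8\right) U} = \frac{543184 \frac{1}{-608161}}{\left(-8\right) \left(-315\right)} = \frac{543184 \left(- \frac{1}{608161}\right)}{2520} = \left(- \frac{543184}{608161}\right) \frac{1}{2520} = - \frac{67898}{191570715}$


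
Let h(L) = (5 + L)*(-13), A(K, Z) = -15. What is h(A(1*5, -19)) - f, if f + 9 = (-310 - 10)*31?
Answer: 10059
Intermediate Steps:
h(L) = -65 - 13*L
f = -9929 (f = -9 + (-310 - 10)*31 = -9 - 320*31 = -9 - 9920 = -9929)
h(A(1*5, -19)) - f = (-65 - 13*(-15)) - 1*(-9929) = (-65 + 195) + 9929 = 130 + 9929 = 10059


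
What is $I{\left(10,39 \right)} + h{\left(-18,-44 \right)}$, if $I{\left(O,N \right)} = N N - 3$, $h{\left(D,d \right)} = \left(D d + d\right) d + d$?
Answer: $-31438$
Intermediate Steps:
$h{\left(D,d \right)} = d + d \left(d + D d\right)$ ($h{\left(D,d \right)} = \left(d + D d\right) d + d = d \left(d + D d\right) + d = d + d \left(d + D d\right)$)
$I{\left(O,N \right)} = -3 + N^{2}$ ($I{\left(O,N \right)} = N^{2} - 3 = -3 + N^{2}$)
$I{\left(10,39 \right)} + h{\left(-18,-44 \right)} = \left(-3 + 39^{2}\right) - 44 \left(1 - 44 - -792\right) = \left(-3 + 1521\right) - 44 \left(1 - 44 + 792\right) = 1518 - 32956 = -31438$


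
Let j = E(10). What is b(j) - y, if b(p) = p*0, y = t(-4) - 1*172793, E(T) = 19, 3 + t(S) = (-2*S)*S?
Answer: 172828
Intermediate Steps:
t(S) = -3 - 2*S² (t(S) = -3 + (-2*S)*S = -3 - 2*S²)
y = -172828 (y = (-3 - 2*(-4)²) - 1*172793 = (-3 - 2*16) - 172793 = (-3 - 32) - 172793 = -35 - 172793 = -172828)
j = 19
b(p) = 0
b(j) - y = 0 - 1*(-172828) = 0 + 172828 = 172828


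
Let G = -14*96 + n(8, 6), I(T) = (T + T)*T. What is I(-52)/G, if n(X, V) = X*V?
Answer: -338/81 ≈ -4.1728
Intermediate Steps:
n(X, V) = V*X
I(T) = 2*T² (I(T) = (2*T)*T = 2*T²)
G = -1296 (G = -14*96 + 6*8 = -1344 + 48 = -1296)
I(-52)/G = (2*(-52)²)/(-1296) = (2*2704)*(-1/1296) = 5408*(-1/1296) = -338/81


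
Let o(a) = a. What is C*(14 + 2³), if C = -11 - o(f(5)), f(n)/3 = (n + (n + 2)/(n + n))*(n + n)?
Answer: -4004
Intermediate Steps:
f(n) = 6*n*(n + (2 + n)/(2*n)) (f(n) = 3*((n + (n + 2)/(n + n))*(n + n)) = 3*((n + (2 + n)/((2*n)))*(2*n)) = 3*((n + (2 + n)*(1/(2*n)))*(2*n)) = 3*((n + (2 + n)/(2*n))*(2*n)) = 3*(2*n*(n + (2 + n)/(2*n))) = 6*n*(n + (2 + n)/(2*n)))
C = -182 (C = -11 - (6 + 3*5 + 6*5²) = -11 - (6 + 15 + 6*25) = -11 - (6 + 15 + 150) = -11 - 1*171 = -11 - 171 = -182)
C*(14 + 2³) = -182*(14 + 2³) = -182*(14 + 8) = -182*22 = -4004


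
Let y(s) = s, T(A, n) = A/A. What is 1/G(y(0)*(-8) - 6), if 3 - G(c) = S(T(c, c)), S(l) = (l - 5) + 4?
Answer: ⅓ ≈ 0.33333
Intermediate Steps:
T(A, n) = 1
S(l) = -1 + l (S(l) = (-5 + l) + 4 = -1 + l)
G(c) = 3 (G(c) = 3 - (-1 + 1) = 3 - 1*0 = 3 + 0 = 3)
1/G(y(0)*(-8) - 6) = 1/3 = ⅓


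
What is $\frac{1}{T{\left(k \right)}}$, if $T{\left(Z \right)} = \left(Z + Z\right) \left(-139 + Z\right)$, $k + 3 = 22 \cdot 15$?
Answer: $\frac{1}{122952} \approx 8.1333 \cdot 10^{-6}$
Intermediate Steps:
$k = 327$ ($k = -3 + 22 \cdot 15 = -3 + 330 = 327$)
$T{\left(Z \right)} = 2 Z \left(-139 + Z\right)$
$\frac{1}{T{\left(k \right)}} = \frac{1}{2 \cdot 327 \left(-139 + 327\right)} = \frac{1}{2 \cdot 327 \cdot 188} = \frac{1}{122952}$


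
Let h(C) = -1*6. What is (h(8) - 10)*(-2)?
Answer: 32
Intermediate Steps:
h(C) = -6
(h(8) - 10)*(-2) = (-6 - 10)*(-2) = -16*(-2) = 32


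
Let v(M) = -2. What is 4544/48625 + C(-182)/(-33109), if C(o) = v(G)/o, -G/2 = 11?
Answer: 13690655311/146503186375 ≈ 0.093450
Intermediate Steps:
G = -22 (G = -2*11 = -22)
C(o) = -2/o
4544/48625 + C(-182)/(-33109) = 4544/48625 - 2/(-182)/(-33109) = 4544*(1/48625) - 2*(-1/182)*(-1/33109) = 4544/48625 + (1/91)*(-1/33109) = 4544/48625 - 1/3012919 = 13690655311/146503186375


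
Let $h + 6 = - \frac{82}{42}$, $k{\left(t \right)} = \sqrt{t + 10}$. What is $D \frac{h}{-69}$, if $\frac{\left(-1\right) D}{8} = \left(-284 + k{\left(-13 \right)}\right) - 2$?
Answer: $\frac{382096}{1449} - \frac{1336 i \sqrt{3}}{1449} \approx 263.7 - 1.597 i$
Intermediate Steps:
$k{\left(t \right)} = \sqrt{10 + t}$
$h = - \frac{167}{21}$ ($h = -6 - \frac{82}{42} = -6 - \frac{41}{21} = - \frac{167}{21} \approx -7.9524$)
$D = 2288 - 8 i \sqrt{3}$ ($D = - 8 \left(\left(-284 + \sqrt{10 - 13}\right) - 2\right) = - 8 \left(\left(-284 + \sqrt{-3}\right) - 2\right) = - 8 \left(\left(-284 + i \sqrt{3}\right) - 2\right) = - 8 \left(-286 + i \sqrt{3}\right) = 2288 - 8 i \sqrt{3} \approx 2288.0 - 13.856 i$)
$D \frac{h}{-69} = \left(2288 - 8 i \sqrt{3}\right) \left(- \frac{167}{21 \left(-69\right)}\right) = \left(2288 - 8 i \sqrt{3}\right) \left(\left(- \frac{167}{21}\right) \left(- \frac{1}{69}\right)\right) = \left(2288 - 8 i \sqrt{3}\right) \frac{167}{1449} = \frac{382096}{1449} - \frac{1336 i \sqrt{3}}{1449}$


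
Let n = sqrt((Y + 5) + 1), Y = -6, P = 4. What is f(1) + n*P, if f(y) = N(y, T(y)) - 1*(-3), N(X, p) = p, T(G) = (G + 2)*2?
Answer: 9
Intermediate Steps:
T(G) = 4 + 2*G (T(G) = (2 + G)*2 = 4 + 2*G)
f(y) = 7 + 2*y (f(y) = (4 + 2*y) - 1*(-3) = (4 + 2*y) + 3 = 7 + 2*y)
n = 0 (n = sqrt((-6 + 5) + 1) = sqrt(-1 + 1) = sqrt(0) = 0)
f(1) + n*P = (7 + 2*1) + 0*4 = (7 + 2) + 0 = 9 + 0 = 9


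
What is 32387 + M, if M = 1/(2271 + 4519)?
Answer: 219907731/6790 ≈ 32387.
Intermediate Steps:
M = 1/6790 ≈ 0.00014728
32387 + M = 32387 + 1/6790 = 219907731/6790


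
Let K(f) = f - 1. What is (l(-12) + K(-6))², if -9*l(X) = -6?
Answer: 361/9 ≈ 40.111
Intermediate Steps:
K(f) = -1 + f
l(X) = ⅔ (l(X) = -⅑*(-6) = ⅔)
(l(-12) + K(-6))² = (⅔ + (-1 - 6))² = (⅔ - 7)² = (-19/3)² = 361/9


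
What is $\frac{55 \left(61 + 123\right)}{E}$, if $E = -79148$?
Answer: $- \frac{2530}{19787} \approx -0.12786$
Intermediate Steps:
$\frac{55 \left(61 + 123\right)}{E} = \frac{55 \left(61 + 123\right)}{-79148} = 55 \cdot 184 \left(- \frac{1}{79148}\right) = 10120 \left(- \frac{1}{79148}\right) = - \frac{2530}{19787}$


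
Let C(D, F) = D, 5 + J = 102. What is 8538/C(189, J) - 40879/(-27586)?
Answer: 81085133/1737918 ≈ 46.656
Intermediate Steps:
J = 97 (J = -5 + 102 = 97)
8538/C(189, J) - 40879/(-27586) = 8538/189 - 40879/(-27586) = 8538*(1/189) - 40879*(-1/27586) = 2846/63 + 40879/27586 = 81085133/1737918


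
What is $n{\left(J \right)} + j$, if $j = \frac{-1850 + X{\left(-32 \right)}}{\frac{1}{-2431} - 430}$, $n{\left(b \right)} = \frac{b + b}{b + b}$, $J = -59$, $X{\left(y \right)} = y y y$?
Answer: $\frac{85201689}{1045331} \approx 81.507$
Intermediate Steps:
$X{\left(y \right)} = y^{3}$ ($X{\left(y \right)} = y^{2} y = y^{3}$)
$n{\left(b \right)} = 1$ ($n{\left(b \right)} = \frac{2 b}{2 b} = 2 b \frac{1}{2 b} = 1$)
$j = \frac{84156358}{1045331}$ ($j = \frac{-1850 + \left(-32\right)^{3}}{\frac{1}{-2431} - 430} = \frac{-1850 - 32768}{- \frac{1}{2431} - 430} = - \frac{34618}{- \frac{1045331}{2431}} = \left(-34618\right) \left(- \frac{2431}{1045331}\right) = \frac{84156358}{1045331} \approx 80.507$)
$n{\left(J \right)} + j = 1 + \frac{84156358}{1045331} = \frac{85201689}{1045331}$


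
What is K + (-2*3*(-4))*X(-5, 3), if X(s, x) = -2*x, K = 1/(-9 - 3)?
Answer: -1729/12 ≈ -144.08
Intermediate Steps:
K = -1/12 (K = 1/(-12) = -1/12 ≈ -0.083333)
K + (-2*3*(-4))*X(-5, 3) = -1/12 + (-2*3*(-4))*(-2*3) = -1/12 - 6*(-4)*(-6) = -1/12 + 24*(-6) = -1/12 - 144 = -1729/12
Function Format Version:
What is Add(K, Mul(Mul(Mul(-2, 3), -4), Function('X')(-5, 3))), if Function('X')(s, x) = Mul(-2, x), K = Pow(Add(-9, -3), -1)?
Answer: Rational(-1729, 12) ≈ -144.08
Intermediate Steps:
K = Rational(-1, 12) (K = Pow(-12, -1) = Rational(-1, 12) ≈ -0.083333)
Add(K, Mul(Mul(Mul(-2, 3), -4), Function('X')(-5, 3))) = Add(Rational(-1, 12), Mul(Mul(Mul(-2, 3), -4), Mul(-2, 3))) = Add(Rational(-1, 12), Mul(Mul(-6, -4), -6)) = Add(Rational(-1, 12), Mul(24, -6)) = Add(Rational(-1, 12), -144) = Rational(-1729, 12)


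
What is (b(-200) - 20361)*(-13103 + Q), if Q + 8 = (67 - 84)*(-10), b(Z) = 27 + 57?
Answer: 262404657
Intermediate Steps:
b(Z) = 84
Q = 162 (Q = -8 + (67 - 84)*(-10) = -8 - 17*(-10) = -8 + 170 = 162)
(b(-200) - 20361)*(-13103 + Q) = (84 - 20361)*(-13103 + 162) = -20277*(-12941) = 262404657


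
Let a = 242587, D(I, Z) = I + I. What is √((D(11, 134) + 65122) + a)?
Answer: √307731 ≈ 554.74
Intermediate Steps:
D(I, Z) = 2*I
√((D(11, 134) + 65122) + a) = √((2*11 + 65122) + 242587) = √((22 + 65122) + 242587) = √(65144 + 242587) = √307731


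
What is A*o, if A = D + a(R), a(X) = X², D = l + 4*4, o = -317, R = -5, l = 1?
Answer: -13314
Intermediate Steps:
D = 17 (D = 1 + 4*4 = 1 + 16 = 17)
A = 42 (A = 17 + (-5)² = 17 + 25 = 42)
A*o = 42*(-317) = -13314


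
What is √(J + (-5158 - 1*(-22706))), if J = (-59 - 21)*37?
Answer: 2*√3647 ≈ 120.78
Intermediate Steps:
J = -2960 (J = -80*37 = -2960)
√(J + (-5158 - 1*(-22706))) = √(-2960 + (-5158 - 1*(-22706))) = √(-2960 + (-5158 + 22706)) = √(-2960 + 17548) = √14588 = 2*√3647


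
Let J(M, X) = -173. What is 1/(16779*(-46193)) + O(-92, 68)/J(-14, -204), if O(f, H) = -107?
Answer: 82932740956/134087516031 ≈ 0.61850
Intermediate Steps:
1/(16779*(-46193)) + O(-92, 68)/J(-14, -204) = 1/(16779*(-46193)) - 107/(-173) = (1/16779)*(-1/46193) - 107*(-1/173) = -1/775072347 + 107/173 = 82932740956/134087516031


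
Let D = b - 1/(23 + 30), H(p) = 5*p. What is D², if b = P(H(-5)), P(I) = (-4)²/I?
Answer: 762129/1755625 ≈ 0.43411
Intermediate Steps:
P(I) = 16/I
b = -16/25 (b = 16/((5*(-5))) = 16/(-25) = 16*(-1/25) = -16/25 ≈ -0.64000)
D = -873/1325 (D = -16/25 - 1/(23 + 30) = -16/25 - 1/53 = -873/1325 ≈ -0.65887)
D² = (-873/1325)² = 762129/1755625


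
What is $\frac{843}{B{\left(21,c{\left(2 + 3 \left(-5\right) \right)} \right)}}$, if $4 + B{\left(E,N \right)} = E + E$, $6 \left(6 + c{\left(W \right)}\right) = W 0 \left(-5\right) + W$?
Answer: $\frac{843}{38} \approx 22.184$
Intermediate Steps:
$c{\left(W \right)} = -6 + \frac{W}{6}$ ($c{\left(W \right)} = -6 + \frac{W 0 \left(-5\right) + W}{6} = -6 + \frac{W 0 + W}{6} = -6 + \frac{0 + W}{6} = -6 + \frac{W}{6}$)
$B{\left(E,N \right)} = -4 + 2 E$ ($B{\left(E,N \right)} = -4 + \left(E + E\right) = -4 + 2 E$)
$\frac{843}{B{\left(21,c{\left(2 + 3 \left(-5\right) \right)} \right)}} = \frac{843}{-4 + 2 \cdot 21} = \frac{843}{-4 + 42} = \frac{843}{38}$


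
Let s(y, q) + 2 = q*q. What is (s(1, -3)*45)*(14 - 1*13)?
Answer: 315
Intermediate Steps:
s(y, q) = -2 + q² (s(y, q) = -2 + q*q = -2 + q²)
(s(1, -3)*45)*(14 - 1*13) = ((-2 + (-3)²)*45)*(14 - 1*13) = ((-2 + 9)*45)*(14 - 13) = (7*45)*1 = 315*1 = 315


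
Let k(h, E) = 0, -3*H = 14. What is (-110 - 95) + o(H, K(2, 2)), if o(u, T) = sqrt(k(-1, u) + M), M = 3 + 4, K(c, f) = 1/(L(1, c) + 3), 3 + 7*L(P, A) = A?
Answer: -205 + sqrt(7) ≈ -202.35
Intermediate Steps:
H = -14/3 (H = -1/3*14 = -14/3 ≈ -4.6667)
L(P, A) = -3/7 + A/7
K(c, f) = 1/(18/7 + c/7) (K(c, f) = 1/((-3/7 + c/7) + 3) = 1/(18/7 + c/7))
M = 7
o(u, T) = sqrt(7) (o(u, T) = sqrt(0 + 7) = sqrt(7))
(-110 - 95) + o(H, K(2, 2)) = (-110 - 95) + sqrt(7) = -205 + sqrt(7)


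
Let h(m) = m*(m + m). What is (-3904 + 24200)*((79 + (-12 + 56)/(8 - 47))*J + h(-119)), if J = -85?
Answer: 17178798248/39 ≈ 4.4048e+8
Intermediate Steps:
h(m) = 2*m² (h(m) = m*(2*m) = 2*m²)
(-3904 + 24200)*((79 + (-12 + 56)/(8 - 47))*J + h(-119)) = (-3904 + 24200)*((79 + (-12 + 56)/(8 - 47))*(-85) + 2*(-119)²) = 20296*((79 + 44/(-39))*(-85) + 2*14161) = 20296*((79 + 44*(-1/39))*(-85) + 28322) = 20296*((79 - 44/39)*(-85) + 28322) = 20296*((3037/39)*(-85) + 28322) = 20296*(-258145/39 + 28322) = 20296*(846413/39) = 17178798248/39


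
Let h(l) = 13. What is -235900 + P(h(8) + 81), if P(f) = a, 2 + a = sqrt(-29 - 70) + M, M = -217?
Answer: -236119 + 3*I*sqrt(11) ≈ -2.3612e+5 + 9.9499*I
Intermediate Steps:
a = -219 + 3*I*sqrt(11) (a = -2 + (sqrt(-29 - 70) - 217) = -2 + (sqrt(-99) - 217) = -2 + (3*I*sqrt(11) - 217) = -2 + (-217 + 3*I*sqrt(11)) = -219 + 3*I*sqrt(11) ≈ -219.0 + 9.9499*I)
P(f) = -219 + 3*I*sqrt(11)
-235900 + P(h(8) + 81) = -235900 + (-219 + 3*I*sqrt(11)) = -236119 + 3*I*sqrt(11)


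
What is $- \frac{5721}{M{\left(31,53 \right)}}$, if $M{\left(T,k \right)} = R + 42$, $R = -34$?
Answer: $- \frac{5721}{8} \approx -715.13$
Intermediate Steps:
$M{\left(T,k \right)} = 8$ ($M{\left(T,k \right)} = -34 + 42 = 8$)
$- \frac{5721}{M{\left(31,53 \right)}} = - \frac{5721}{8}$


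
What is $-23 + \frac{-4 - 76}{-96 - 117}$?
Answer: $- \frac{4819}{213} \approx -22.624$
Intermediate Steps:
$-23 + \frac{-4 - 76}{-96 - 117} = -23 - \frac{80}{-213} = -23 - - \frac{80}{213} = -23 + \frac{80}{213} = - \frac{4819}{213}$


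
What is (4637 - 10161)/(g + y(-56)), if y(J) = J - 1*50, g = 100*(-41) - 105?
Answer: 5524/4311 ≈ 1.2814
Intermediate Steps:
g = -4205 (g = -4100 - 105 = -4205)
y(J) = -50 + J (y(J) = J - 50 = -50 + J)
(4637 - 10161)/(g + y(-56)) = (4637 - 10161)/(-4205 + (-50 - 56)) = -5524/(-4205 - 106) = -5524/(-4311) = -5524*(-1/4311) = 5524/4311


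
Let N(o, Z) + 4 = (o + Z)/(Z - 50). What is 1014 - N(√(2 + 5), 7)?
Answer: 43781/43 + √7/43 ≈ 1018.2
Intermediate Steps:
N(o, Z) = -4 + (Z + o)/(-50 + Z) (N(o, Z) = -4 + (o + Z)/(Z - 50) = -4 + (Z + o)/(-50 + Z))
1014 - N(√(2 + 5), 7) = 1014 - (200 + √(2 + 5) - 3*7)/(-50 + 7) = 1014 - (200 + √7 - 21)/(-43) = 1014 - (-1)*(179 + √7)/43 = 1014 - (-179/43 - √7/43) = 1014 + (179/43 + √7/43) = 43781/43 + √7/43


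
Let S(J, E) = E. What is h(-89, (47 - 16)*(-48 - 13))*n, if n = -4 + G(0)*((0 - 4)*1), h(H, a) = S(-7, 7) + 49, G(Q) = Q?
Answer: -224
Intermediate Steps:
h(H, a) = 56 (h(H, a) = 7 + 49 = 56)
n = -4 (n = -4 + 0*((0 - 4)*1) = -4 + 0*(-4*1) = -4 + 0*(-4) = -4 + 0 = -4)
h(-89, (47 - 16)*(-48 - 13))*n = 56*(-4) = -224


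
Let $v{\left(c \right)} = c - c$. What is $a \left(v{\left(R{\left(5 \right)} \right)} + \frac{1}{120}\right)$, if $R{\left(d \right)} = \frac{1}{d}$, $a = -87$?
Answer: $- \frac{29}{40} \approx -0.725$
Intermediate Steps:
$v{\left(c \right)} = 0$
$a \left(v{\left(R{\left(5 \right)} \right)} + \frac{1}{120}\right) = - 87 \left(0 + \frac{1}{120}\right) = \left(-87\right) \frac{1}{120} = - \frac{29}{40}$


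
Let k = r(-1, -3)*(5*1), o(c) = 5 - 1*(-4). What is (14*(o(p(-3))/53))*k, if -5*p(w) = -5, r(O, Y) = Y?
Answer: -1890/53 ≈ -35.660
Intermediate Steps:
p(w) = 1 (p(w) = -⅕*(-5) = 1)
o(c) = 9 (o(c) = 5 + 4 = 9)
k = -15 ≈ -15.000
(14*(o(p(-3))/53))*k = (14*(9/53))*(-15) = (126/53)*(-15) = -1890/53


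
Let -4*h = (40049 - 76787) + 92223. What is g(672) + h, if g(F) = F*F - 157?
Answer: 1750223/4 ≈ 4.3756e+5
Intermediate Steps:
h = -55485/4 (h = -((40049 - 76787) + 92223)/4 = -(-36738 + 92223)/4 = -¼*55485 = -55485/4 ≈ -13871.)
g(F) = -157 + F² (g(F) = F² - 157 = -157 + F²)
g(672) + h = (-157 + 672²) - 55485/4 = (-157 + 451584) - 55485/4 = 451427 - 55485/4 = 1750223/4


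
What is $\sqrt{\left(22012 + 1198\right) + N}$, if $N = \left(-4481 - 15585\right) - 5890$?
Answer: $i \sqrt{2746} \approx 52.402 i$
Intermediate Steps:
$N = -25956$ ($N = -20066 - 5890 = -25956$)
$\sqrt{\left(22012 + 1198\right) + N} = \sqrt{\left(22012 + 1198\right) - 25956} = \sqrt{23210 - 25956} = \sqrt{-2746} = i \sqrt{2746}$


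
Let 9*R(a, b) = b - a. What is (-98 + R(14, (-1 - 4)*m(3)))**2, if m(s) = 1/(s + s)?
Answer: 28955161/2916 ≈ 9929.8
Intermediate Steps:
m(s) = 1/(2*s)
R(a, b) = -a/9 + b/9 (R(a, b) = (b - a)/9 = -a/9 + b/9)
(-98 + R(14, (-1 - 4)*m(3)))**2 = (-98 + (-1/9*14 + ((-1 - 4)*((1/2)/3))/9))**2 = (-98 + (-14/9 + (-5/(2*3))/9))**2 = (-98 + (-14/9 + (-5*1/6)/9))**2 = (-98 + (-14/9 + (1/9)*(-5/6)))**2 = (-98 + (-14/9 - 5/54))**2 = (-98 - 89/54)**2 = (-5381/54)**2 = 28955161/2916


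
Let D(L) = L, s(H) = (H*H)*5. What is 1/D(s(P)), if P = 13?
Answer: 1/845 ≈ 0.0011834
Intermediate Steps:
s(H) = 5*H**2 (s(H) = H**2*5 = 5*H**2)
1/D(s(P)) = 1/(5*13**2) = 1/(5*169) = 1/845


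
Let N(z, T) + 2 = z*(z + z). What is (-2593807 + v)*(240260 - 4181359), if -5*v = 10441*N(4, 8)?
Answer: 10469344261847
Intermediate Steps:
N(z, T) = -2 + 2*z² (N(z, T) = -2 + z*(z + z) = -2 + z*(2*z) = -2 + 2*z²)
v = -62646 (v = -10441*(-2 + 2*4²)/5 = -10441*(-2 + 2*16)/5 = -10441*(-2 + 32)/5 = -10441*30/5 = -⅕*313230 = -62646)
(-2593807 + v)*(240260 - 4181359) = (-2593807 - 62646)*(240260 - 4181359) = -2656453*(-3941099) = 10469344261847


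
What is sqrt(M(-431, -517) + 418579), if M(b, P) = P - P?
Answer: sqrt(418579) ≈ 646.98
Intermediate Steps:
M(b, P) = 0
sqrt(M(-431, -517) + 418579) = sqrt(0 + 418579) = sqrt(418579)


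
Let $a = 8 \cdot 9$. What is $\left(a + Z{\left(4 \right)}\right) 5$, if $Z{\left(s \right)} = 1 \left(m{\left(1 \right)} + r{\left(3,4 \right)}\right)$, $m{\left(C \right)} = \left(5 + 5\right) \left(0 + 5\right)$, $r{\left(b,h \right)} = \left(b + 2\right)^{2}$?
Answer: $735$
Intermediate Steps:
$a = 72$
$r{\left(b,h \right)} = \left(2 + b\right)^{2}$
$m{\left(C \right)} = 50$ ($m{\left(C \right)} = 10 \cdot 5 = 50$)
$Z{\left(s \right)} = 75$ ($Z{\left(s \right)} = 1 \left(50 + \left(2 + 3\right)^{2}\right) = 1 \left(50 + 5^{2}\right) = 1 \left(50 + 25\right) = 1 \cdot 75 = 75$)
$\left(a + Z{\left(4 \right)}\right) 5 = \left(72 + 75\right) 5 = 147 \cdot 5 = 735$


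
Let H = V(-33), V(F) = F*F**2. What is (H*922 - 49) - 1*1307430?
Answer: -34441393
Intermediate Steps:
V(F) = F**3
H = -35937 (H = (-33)**3 = -35937)
(H*922 - 49) - 1*1307430 = (-35937*922 - 49) - 1*1307430 = (-33133914 - 49) - 1307430 = -33133963 - 1307430 = -34441393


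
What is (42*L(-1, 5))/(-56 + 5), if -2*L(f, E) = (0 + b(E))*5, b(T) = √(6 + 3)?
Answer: 105/17 ≈ 6.1765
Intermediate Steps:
b(T) = 3 (b(T) = √9 = 3)
L(f, E) = -15/2 (L(f, E) = -(0 + 3)*5/2 = -3*5/2 = -½*15 = -15/2)
(42*L(-1, 5))/(-56 + 5) = (42*(-15/2))/(-56 + 5) = -315/(-51) = -1/51*(-315) = 105/17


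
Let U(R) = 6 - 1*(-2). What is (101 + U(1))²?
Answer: 11881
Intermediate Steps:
U(R) = 8 (U(R) = 6 + 2 = 8)
(101 + U(1))² = (101 + 8)² = 109² = 11881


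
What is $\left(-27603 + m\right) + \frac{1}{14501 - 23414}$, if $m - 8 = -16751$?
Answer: $- \frac{395255899}{8913} \approx -44346.0$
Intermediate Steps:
$m = -16743$ ($m = 8 - 16751 = -16743$)
$\left(-27603 + m\right) + \frac{1}{14501 - 23414} = \left(-27603 - 16743\right) + \frac{1}{14501 - 23414} = -44346 + \frac{1}{-8913} = -44346 - \frac{1}{8913} = - \frac{395255899}{8913}$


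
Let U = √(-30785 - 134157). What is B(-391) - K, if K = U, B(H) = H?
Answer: -391 - I*√164942 ≈ -391.0 - 406.13*I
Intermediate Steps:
U = I*√164942 (U = √(-164942) = I*√164942 ≈ 406.13*I)
K = I*√164942 ≈ 406.13*I
B(-391) - K = -391 - I*√164942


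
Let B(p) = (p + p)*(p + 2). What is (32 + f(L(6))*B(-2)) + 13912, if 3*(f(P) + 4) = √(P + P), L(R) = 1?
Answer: 13944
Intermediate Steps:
B(p) = 2*p*(2 + p) (B(p) = (2*p)*(2 + p) = 2*p*(2 + p))
f(P) = -4 + √2*√P/3 (f(P) = -4 + √(P + P)/3 = -4 + √(2*P)/3 = -4 + (√2*√P)/3 = -4 + √2*√P/3)
(32 + f(L(6))*B(-2)) + 13912 = (32 + (-4 + √2*√1/3)*(2*(-2)*(2 - 2))) + 13912 = (32 + (-4 + (⅓)*√2*1)*(2*(-2)*0)) + 13912 = (32 + (-4 + √2/3)*0) + 13912 = (32 + 0) + 13912 = 32 + 13912 = 13944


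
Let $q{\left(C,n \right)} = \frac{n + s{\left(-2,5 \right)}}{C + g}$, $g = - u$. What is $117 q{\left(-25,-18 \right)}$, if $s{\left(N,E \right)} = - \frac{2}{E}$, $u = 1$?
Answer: $\frac{414}{5} \approx 82.8$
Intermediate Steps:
$g = -1$ ($g = \left(-1\right) 1 = -1$)
$q{\left(C,n \right)} = \frac{- \frac{2}{5} + n}{-1 + C}$ ($q{\left(C,n \right)} = \frac{n - \frac{2}{5}}{C - 1} = \frac{n - \frac{2}{5}}{-1 + C} = \frac{- \frac{2}{5} + n}{-1 + C}$)
$117 q{\left(-25,-18 \right)} = 117 \frac{- \frac{2}{5} - 18}{-1 - 25} = 117 \frac{1}{-26} \left(- \frac{92}{5}\right) = 117 \left(\left(- \frac{1}{26}\right) \left(- \frac{92}{5}\right)\right) = 117 \cdot \frac{46}{65} = \frac{414}{5}$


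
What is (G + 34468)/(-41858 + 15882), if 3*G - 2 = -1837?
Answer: -101569/77928 ≈ -1.3034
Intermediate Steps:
G = -1835/3 (G = 2/3 + (1/3)*(-1837) = 2/3 - 1837/3 = -1835/3 ≈ -611.67)
(G + 34468)/(-41858 + 15882) = (-1835/3 + 34468)/(-41858 + 15882) = (101569/3)/(-25976) = (101569/3)*(-1/25976) = -101569/77928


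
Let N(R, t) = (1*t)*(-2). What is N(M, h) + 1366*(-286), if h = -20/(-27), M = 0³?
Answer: -10548292/27 ≈ -3.9068e+5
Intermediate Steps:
M = 0
h = 20/27 (h = -20*(-1/27) = 20/27 ≈ 0.74074)
N(R, t) = -2*t (N(R, t) = t*(-2) = -2*t)
N(M, h) + 1366*(-286) = -2*20/27 + 1366*(-286) = -40/27 - 390676 = -10548292/27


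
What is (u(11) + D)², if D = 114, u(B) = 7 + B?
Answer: 17424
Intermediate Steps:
(u(11) + D)² = ((7 + 11) + 114)² = (18 + 114)² = 132² = 17424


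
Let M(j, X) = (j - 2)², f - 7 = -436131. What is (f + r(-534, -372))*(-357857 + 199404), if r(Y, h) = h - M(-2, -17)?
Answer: 69166635936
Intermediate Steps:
f = -436124 (f = 7 - 436131 = -436124)
M(j, X) = (-2 + j)²
r(Y, h) = -16 + h (r(Y, h) = h - (-2 - 2)² = h - 1*(-4)² = h - 1*16 = h - 16 = -16 + h)
(f + r(-534, -372))*(-357857 + 199404) = (-436124 + (-16 - 372))*(-357857 + 199404) = (-436124 - 388)*(-158453) = -436512*(-158453) = 69166635936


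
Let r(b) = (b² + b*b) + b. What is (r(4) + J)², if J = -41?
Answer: 25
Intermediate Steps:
r(b) = b + 2*b² (r(b) = (b² + b²) + b = 2*b² + b = b + 2*b²)
(r(4) + J)² = (4*(1 + 2*4) - 41)² = (4*(1 + 8) - 41)² = (4*9 - 41)² = (36 - 41)² = (-5)² = 25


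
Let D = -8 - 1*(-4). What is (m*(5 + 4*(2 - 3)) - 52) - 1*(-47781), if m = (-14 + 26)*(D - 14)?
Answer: 47513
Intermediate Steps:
D = -4 (D = -8 + 4 = -4)
m = -216 (m = (-14 + 26)*(-4 - 14) = 12*(-18) = -216)
(m*(5 + 4*(2 - 3)) - 52) - 1*(-47781) = (-216*(5 + 4*(2 - 3)) - 52) - 1*(-47781) = (-216*(5 + 4*(-1)) - 52) + 47781 = (-216*(5 - 4) - 52) + 47781 = (-216*1 - 52) + 47781 = (-216 - 52) + 47781 = -268 + 47781 = 47513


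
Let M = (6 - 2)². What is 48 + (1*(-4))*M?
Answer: -16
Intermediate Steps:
M = 16 (M = 4² = 16)
48 + (1*(-4))*M = 48 + (1*(-4))*16 = 48 - 4*16 = 48 - 64 = -16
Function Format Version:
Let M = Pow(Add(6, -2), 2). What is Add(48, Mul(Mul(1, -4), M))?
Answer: -16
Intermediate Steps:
M = 16 (M = Pow(4, 2) = 16)
Add(48, Mul(Mul(1, -4), M)) = Add(48, Mul(Mul(1, -4), 16)) = Add(48, Mul(-4, 16)) = Add(48, -64) = -16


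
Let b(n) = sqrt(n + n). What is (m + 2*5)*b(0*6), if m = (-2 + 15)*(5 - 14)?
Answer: 0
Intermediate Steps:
m = -117 (m = 13*(-9) = -117)
b(n) = sqrt(2)*sqrt(n) (b(n) = sqrt(2*n) = sqrt(2)*sqrt(n))
(m + 2*5)*b(0*6) = (-117 + 2*5)*(sqrt(2)*sqrt(0*6)) = (-117 + 10)*(sqrt(2)*sqrt(0)) = -107*sqrt(2)*0 = -107*0 = 0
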